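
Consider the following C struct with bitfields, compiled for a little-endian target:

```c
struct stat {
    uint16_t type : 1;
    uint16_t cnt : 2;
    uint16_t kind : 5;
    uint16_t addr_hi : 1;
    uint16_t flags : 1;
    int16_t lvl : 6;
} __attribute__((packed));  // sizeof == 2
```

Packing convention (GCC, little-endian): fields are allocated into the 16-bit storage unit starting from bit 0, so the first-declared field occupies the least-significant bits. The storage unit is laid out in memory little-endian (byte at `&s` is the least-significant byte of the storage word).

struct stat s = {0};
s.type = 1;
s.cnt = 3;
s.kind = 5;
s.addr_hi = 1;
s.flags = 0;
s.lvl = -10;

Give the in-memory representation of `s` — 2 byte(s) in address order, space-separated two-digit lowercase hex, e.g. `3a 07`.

type:1 = 1 → 0x1 << 0 → word 0x0001
cnt:2 = 3 → 0x3 << 1 → word 0x0007
kind:5 = 5 → 0x5 << 3 → word 0x002f
addr_hi:1 = 1 → 0x1 << 8 → word 0x012f
flags:1 = 0 → 0x0 << 9 → word 0x012f
lvl:6 = -10 → 0x36 << 10 → word 0xd92f
word = 0xd92f → little-endian bytes:
  [0]=0x2f  [1]=0xd9

2f d9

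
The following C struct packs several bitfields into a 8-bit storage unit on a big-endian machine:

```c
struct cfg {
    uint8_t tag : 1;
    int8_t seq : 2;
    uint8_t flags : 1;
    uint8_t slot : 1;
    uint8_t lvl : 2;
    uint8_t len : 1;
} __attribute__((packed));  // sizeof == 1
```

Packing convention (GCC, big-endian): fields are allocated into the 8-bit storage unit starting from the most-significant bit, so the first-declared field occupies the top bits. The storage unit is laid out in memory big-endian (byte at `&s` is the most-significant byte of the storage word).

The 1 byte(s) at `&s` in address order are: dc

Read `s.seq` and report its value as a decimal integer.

-2

[0]=0xdc (big-endian) → word 0xdc
tag [7+:1] = (word>>7) & 0x1 = 1
seq [5+:2] = (word>>5) & 0x3 = 2  ←
flags [4+:1] = (word>>4) & 0x1 = 1
slot [3+:1] = (word>>3) & 0x1 = 1
lvl [1+:2] = (word>>1) & 0x3 = 2
len [0+:1] = (word>>0) & 0x1 = 0
seq signed 2b, MSB=1: 2 - 4 = -2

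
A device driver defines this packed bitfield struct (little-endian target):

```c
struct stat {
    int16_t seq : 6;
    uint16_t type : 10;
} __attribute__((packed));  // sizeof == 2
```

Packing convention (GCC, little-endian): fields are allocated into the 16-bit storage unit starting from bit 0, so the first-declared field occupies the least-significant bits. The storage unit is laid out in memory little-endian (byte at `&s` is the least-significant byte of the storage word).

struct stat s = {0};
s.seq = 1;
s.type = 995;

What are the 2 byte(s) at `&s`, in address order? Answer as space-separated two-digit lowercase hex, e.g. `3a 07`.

[0+:6] seq=1 & 0x3f = 0x1; word=0x0001
[6+:10] type=995 & 0x3ff = 0x3e3; word=0xf8c1
word = 0xf8c1 → little-endian bytes:
  [0]=0xc1  [1]=0xf8

c1 f8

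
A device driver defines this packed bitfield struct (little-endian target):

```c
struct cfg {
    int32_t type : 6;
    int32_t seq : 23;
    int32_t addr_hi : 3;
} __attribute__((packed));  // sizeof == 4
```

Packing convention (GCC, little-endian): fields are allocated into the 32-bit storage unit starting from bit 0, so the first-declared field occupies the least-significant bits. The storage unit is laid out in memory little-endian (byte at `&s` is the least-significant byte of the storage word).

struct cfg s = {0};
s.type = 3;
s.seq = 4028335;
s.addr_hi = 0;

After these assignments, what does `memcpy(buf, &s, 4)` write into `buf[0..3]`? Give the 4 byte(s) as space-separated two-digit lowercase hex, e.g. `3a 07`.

[0+:6] type=3 & 0x3f = 0x3; word=0x00000003
[6+:23] seq=4028335 & 0x7fffff = 0x3d77af; word=0x0f5debc3
[29+:3] addr_hi=0 & 0x7 = 0x0; word=0x0f5debc3
word = 0x0f5debc3 → little-endian bytes:
  [0]=0xc3  [1]=0xeb  [2]=0x5d  [3]=0x0f

c3 eb 5d 0f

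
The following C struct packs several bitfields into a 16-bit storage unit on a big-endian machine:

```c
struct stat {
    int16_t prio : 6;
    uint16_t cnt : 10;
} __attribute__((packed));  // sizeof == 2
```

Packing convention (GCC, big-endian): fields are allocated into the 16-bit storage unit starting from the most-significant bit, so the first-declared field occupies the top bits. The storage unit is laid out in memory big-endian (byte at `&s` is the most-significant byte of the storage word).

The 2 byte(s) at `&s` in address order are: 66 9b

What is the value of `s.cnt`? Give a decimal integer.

667

[0]=0x66 [1]=0x9b (big-endian) → word 0x669b
prio:6 @ bit 10 → (0x669b>>10)&0x3f = 0x19
cnt:10 @ bit 0 → (0x669b>>0)&0x3ff = 0x29b  ←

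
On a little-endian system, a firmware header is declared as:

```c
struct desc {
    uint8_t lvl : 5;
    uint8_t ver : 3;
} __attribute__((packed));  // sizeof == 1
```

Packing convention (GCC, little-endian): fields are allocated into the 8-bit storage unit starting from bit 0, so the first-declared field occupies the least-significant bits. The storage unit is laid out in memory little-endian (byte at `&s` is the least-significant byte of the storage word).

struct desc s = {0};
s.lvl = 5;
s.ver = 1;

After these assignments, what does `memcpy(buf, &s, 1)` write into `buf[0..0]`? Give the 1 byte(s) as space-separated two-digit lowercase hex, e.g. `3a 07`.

[0+:5] lvl=5 & 0x1f = 0x5; word=0x05
[5+:3] ver=1 & 0x7 = 0x1; word=0x25
word = 0x25 → little-endian bytes:
  [0]=0x25

25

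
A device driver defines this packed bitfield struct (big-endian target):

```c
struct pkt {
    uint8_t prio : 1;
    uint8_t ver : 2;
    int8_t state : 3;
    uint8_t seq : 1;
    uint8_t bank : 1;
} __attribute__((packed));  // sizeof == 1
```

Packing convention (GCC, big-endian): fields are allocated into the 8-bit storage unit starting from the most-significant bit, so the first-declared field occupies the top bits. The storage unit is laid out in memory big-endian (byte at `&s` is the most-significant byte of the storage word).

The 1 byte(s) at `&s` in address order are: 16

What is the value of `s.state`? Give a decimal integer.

[0]=0x16 (big-endian) → word 0x16
prio:1 @ bit 7 → (0x16>>7)&0x1 = 0x0
ver:2 @ bit 5 → (0x16>>5)&0x3 = 0x0
state:3 @ bit 2 → (0x16>>2)&0x7 = 0x5  ←
seq:1 @ bit 1 → (0x16>>1)&0x1 = 0x1
bank:1 @ bit 0 → (0x16>>0)&0x1 = 0x0
state signed 3b, MSB=1: 5 - 8 = -3

-3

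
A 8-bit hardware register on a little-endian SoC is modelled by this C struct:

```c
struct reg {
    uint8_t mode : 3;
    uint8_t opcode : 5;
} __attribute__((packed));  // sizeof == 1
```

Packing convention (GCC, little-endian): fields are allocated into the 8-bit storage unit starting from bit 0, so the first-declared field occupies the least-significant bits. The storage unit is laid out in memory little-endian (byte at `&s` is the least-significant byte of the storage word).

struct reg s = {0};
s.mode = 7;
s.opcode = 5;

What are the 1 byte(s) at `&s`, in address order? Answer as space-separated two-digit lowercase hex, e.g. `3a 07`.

[0+:3] mode=7 & 0x7 = 0x7; word=0x07
[3+:5] opcode=5 & 0x1f = 0x5; word=0x2f
word = 0x2f → little-endian bytes:
  [0]=0x2f

2f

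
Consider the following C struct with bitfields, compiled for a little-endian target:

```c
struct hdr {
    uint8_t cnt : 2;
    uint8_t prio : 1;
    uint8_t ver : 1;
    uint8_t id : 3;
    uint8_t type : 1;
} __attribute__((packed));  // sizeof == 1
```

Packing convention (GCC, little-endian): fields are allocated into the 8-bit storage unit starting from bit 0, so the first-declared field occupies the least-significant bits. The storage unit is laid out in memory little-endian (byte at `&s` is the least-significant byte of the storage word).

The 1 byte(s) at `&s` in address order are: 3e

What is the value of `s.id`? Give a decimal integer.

3

[0]=0x3e (little-endian) → word 0x3e
cnt [0+:2] = (word>>0) & 0x3 = 2
prio [2+:1] = (word>>2) & 0x1 = 1
ver [3+:1] = (word>>3) & 0x1 = 1
id [4+:3] = (word>>4) & 0x7 = 3  ←
type [7+:1] = (word>>7) & 0x1 = 0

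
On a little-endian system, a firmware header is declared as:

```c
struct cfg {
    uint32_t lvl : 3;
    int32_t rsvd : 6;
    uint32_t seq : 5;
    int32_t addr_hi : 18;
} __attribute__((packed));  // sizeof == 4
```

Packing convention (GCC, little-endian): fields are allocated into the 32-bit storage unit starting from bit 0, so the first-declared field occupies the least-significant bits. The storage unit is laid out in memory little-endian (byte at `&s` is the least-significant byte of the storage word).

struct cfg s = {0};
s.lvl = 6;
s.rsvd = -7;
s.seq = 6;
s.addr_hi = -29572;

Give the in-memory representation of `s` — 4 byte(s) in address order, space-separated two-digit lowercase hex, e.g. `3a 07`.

lvl (3b) val=6 bits=0x6 at bit 0: 0x00000006
rsvd (6b) val=-7 bits=0x39 at bit 3: 0x000001ce
seq (5b) val=6 bits=0x6 at bit 9: 0x00000dce
addr_hi (18b) val=-29572 bits=0x38c7c at bit 14: 0xe31f0dce
word = 0xe31f0dce → little-endian bytes:
  [0]=0xce  [1]=0x0d  [2]=0x1f  [3]=0xe3

ce 0d 1f e3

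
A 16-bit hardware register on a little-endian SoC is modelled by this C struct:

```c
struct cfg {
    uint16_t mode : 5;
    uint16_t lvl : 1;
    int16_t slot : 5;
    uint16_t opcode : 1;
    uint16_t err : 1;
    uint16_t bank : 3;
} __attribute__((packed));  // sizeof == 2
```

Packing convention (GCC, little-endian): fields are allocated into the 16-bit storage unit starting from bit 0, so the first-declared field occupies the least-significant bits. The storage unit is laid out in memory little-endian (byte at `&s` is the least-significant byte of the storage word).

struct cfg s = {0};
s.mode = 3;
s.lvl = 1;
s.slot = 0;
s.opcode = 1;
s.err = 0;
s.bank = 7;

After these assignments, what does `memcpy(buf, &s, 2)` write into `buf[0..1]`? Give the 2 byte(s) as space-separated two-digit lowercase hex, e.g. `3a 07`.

[0+:5] mode=3 & 0x1f = 0x3; word=0x0003
[5+:1] lvl=1 & 0x1 = 0x1; word=0x0023
[6+:5] slot=0 & 0x1f = 0x0; word=0x0023
[11+:1] opcode=1 & 0x1 = 0x1; word=0x0823
[12+:1] err=0 & 0x1 = 0x0; word=0x0823
[13+:3] bank=7 & 0x7 = 0x7; word=0xe823
word = 0xe823 → little-endian bytes:
  [0]=0x23  [1]=0xe8

23 e8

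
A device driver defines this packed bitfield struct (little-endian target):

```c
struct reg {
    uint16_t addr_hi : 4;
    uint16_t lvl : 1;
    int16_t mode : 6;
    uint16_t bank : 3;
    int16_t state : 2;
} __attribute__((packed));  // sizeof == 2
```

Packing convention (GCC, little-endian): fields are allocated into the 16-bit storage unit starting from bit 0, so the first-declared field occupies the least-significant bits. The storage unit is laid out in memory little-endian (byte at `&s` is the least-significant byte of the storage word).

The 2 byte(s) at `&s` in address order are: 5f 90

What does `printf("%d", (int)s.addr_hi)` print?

[0]=0x5f [1]=0x90 (little-endian) → word 0x905f
addr_hi [0+:4] = (word>>0) & 0xf = 15  ←
lvl [4+:1] = (word>>4) & 0x1 = 1
mode [5+:6] = (word>>5) & 0x3f = 2
bank [11+:3] = (word>>11) & 0x7 = 2
state [14+:2] = (word>>14) & 0x3 = 2

15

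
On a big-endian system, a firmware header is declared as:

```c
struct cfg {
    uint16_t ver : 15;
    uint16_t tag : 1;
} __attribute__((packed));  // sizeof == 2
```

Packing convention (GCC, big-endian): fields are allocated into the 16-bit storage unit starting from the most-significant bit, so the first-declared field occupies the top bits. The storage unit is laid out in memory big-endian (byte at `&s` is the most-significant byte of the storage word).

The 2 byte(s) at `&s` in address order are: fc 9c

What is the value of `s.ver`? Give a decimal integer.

[0]=0xfc [1]=0x9c (big-endian) → word 0xfc9c
ver [1+:15] = (word>>1) & 0x7fff = 32334  ←
tag [0+:1] = (word>>0) & 0x1 = 0

32334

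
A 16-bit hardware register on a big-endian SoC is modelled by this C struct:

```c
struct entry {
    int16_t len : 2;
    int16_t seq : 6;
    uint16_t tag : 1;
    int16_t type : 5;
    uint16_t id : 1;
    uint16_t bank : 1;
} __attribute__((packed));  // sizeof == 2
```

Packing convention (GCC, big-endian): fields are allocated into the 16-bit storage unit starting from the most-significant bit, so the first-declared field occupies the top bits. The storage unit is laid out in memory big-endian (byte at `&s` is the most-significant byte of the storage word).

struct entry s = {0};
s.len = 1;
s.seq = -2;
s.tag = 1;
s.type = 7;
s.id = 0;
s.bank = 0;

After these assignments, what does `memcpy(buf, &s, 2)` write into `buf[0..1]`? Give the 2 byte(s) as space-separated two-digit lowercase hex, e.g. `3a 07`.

7e 9c

len:2 = 1 → 0x1 << 14 → word 0x4000
seq:6 = -2 → 0x3e << 8 → word 0x7e00
tag:1 = 1 → 0x1 << 7 → word 0x7e80
type:5 = 7 → 0x7 << 2 → word 0x7e9c
id:1 = 0 → 0x0 << 1 → word 0x7e9c
bank:1 = 0 → 0x0 << 0 → word 0x7e9c
word = 0x7e9c → big-endian bytes:
  [0]=0x7e  [1]=0x9c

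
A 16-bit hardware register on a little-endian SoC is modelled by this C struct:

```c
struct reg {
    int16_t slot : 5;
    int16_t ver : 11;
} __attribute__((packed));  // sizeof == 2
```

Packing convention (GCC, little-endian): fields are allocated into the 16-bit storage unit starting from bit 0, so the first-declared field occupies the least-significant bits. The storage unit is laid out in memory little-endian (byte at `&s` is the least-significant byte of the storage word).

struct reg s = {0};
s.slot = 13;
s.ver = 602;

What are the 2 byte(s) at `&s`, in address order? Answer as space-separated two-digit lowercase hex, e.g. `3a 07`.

slot:5 = 13 → 0xd << 0 → word 0x000d
ver:11 = 602 → 0x25a << 5 → word 0x4b4d
word = 0x4b4d → little-endian bytes:
  [0]=0x4d  [1]=0x4b

4d 4b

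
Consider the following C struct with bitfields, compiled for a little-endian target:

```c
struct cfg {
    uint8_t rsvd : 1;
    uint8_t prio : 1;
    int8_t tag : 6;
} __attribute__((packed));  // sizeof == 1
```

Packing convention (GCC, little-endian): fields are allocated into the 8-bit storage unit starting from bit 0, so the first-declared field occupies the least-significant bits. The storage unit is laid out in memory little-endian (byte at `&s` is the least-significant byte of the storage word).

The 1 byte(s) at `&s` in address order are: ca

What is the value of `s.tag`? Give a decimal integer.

-14

[0]=0xca (little-endian) → word 0xca
rsvd:1 @ bit 0 → (0xca>>0)&0x1 = 0x0
prio:1 @ bit 1 → (0xca>>1)&0x1 = 0x1
tag:6 @ bit 2 → (0xca>>2)&0x3f = 0x32  ←
tag signed 6b, MSB=1: 50 - 64 = -14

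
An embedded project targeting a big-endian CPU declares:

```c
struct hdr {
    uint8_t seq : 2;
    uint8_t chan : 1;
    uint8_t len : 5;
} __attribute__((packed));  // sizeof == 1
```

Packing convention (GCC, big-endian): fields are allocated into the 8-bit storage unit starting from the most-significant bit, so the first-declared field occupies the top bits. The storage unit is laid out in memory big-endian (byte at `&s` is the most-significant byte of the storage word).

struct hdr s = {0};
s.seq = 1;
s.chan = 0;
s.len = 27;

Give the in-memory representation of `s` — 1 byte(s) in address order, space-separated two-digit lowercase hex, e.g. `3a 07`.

seq (2b) val=1 bits=0x1 at bit 6: 0x40
chan (1b) val=0 bits=0x0 at bit 5: 0x40
len (5b) val=27 bits=0x1b at bit 0: 0x5b
word = 0x5b → big-endian bytes:
  [0]=0x5b

5b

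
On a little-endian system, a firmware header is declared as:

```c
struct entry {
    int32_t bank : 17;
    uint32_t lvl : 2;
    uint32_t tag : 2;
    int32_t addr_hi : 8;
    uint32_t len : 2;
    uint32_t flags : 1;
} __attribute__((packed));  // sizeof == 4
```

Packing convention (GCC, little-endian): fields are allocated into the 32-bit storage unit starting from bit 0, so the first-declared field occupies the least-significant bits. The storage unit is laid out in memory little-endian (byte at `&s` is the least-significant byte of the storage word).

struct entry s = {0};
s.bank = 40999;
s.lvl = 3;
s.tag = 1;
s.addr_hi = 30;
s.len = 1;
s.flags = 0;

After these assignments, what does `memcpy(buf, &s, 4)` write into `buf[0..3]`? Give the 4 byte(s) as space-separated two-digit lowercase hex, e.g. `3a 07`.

bank:17 = 40999 → 0xa027 << 0 → word 0x0000a027
lvl:2 = 3 → 0x3 << 17 → word 0x0006a027
tag:2 = 1 → 0x1 << 19 → word 0x000ea027
addr_hi:8 = 30 → 0x1e << 21 → word 0x03cea027
len:2 = 1 → 0x1 << 29 → word 0x23cea027
flags:1 = 0 → 0x0 << 31 → word 0x23cea027
word = 0x23cea027 → little-endian bytes:
  [0]=0x27  [1]=0xa0  [2]=0xce  [3]=0x23

27 a0 ce 23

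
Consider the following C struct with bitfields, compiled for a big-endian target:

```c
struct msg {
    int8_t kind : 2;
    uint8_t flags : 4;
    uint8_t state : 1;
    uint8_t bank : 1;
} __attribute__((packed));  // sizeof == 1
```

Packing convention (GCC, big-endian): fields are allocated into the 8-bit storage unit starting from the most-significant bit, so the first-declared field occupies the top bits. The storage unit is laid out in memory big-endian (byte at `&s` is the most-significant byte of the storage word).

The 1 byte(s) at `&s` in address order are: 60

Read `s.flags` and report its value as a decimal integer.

8

[0]=0x60 (big-endian) → word 0x60
kind [6+:2] = (word>>6) & 0x3 = 1
flags [2+:4] = (word>>2) & 0xf = 8  ←
state [1+:1] = (word>>1) & 0x1 = 0
bank [0+:1] = (word>>0) & 0x1 = 0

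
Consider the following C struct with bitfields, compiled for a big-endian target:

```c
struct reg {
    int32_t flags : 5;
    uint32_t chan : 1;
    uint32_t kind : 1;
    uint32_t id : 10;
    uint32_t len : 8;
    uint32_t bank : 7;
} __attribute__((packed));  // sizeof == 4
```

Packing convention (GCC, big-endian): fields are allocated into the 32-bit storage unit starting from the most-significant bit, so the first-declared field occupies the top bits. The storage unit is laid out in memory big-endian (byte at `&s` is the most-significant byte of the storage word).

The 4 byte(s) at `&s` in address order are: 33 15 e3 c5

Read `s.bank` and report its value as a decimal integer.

69

[0]=0x33 [1]=0x15 [2]=0xe3 [3]=0xc5 (big-endian) → word 0x3315e3c5
flags [27+:5] = (word>>27) & 0x1f = 6
chan [26+:1] = (word>>26) & 0x1 = 0
kind [25+:1] = (word>>25) & 0x1 = 1
id [15+:10] = (word>>15) & 0x3ff = 555
len [7+:8] = (word>>7) & 0xff = 199
bank [0+:7] = (word>>0) & 0x7f = 69  ←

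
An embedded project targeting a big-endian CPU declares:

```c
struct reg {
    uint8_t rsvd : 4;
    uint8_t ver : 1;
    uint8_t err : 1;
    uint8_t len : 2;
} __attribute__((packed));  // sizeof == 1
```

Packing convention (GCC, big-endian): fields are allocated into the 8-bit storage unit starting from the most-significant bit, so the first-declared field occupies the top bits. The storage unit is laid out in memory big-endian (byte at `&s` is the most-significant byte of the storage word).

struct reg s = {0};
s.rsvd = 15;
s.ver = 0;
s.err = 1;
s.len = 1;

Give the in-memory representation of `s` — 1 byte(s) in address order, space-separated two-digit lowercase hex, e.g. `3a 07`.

[4+:4] rsvd=15 & 0xf = 0xf; word=0xf0
[3+:1] ver=0 & 0x1 = 0x0; word=0xf0
[2+:1] err=1 & 0x1 = 0x1; word=0xf4
[0+:2] len=1 & 0x3 = 0x1; word=0xf5
word = 0xf5 → big-endian bytes:
  [0]=0xf5

f5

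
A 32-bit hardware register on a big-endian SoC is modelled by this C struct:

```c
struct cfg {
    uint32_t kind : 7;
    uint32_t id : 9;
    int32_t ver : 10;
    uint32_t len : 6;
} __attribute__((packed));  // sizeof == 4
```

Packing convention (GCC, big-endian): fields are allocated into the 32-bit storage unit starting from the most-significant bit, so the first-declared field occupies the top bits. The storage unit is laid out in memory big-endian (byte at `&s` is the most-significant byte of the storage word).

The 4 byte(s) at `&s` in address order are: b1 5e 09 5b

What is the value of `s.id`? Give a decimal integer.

350

[0]=0xb1 [1]=0x5e [2]=0x09 [3]=0x5b (big-endian) → word 0xb15e095b
kind [25+:7] = (word>>25) & 0x7f = 88
id [16+:9] = (word>>16) & 0x1ff = 350  ←
ver [6+:10] = (word>>6) & 0x3ff = 37
len [0+:6] = (word>>0) & 0x3f = 27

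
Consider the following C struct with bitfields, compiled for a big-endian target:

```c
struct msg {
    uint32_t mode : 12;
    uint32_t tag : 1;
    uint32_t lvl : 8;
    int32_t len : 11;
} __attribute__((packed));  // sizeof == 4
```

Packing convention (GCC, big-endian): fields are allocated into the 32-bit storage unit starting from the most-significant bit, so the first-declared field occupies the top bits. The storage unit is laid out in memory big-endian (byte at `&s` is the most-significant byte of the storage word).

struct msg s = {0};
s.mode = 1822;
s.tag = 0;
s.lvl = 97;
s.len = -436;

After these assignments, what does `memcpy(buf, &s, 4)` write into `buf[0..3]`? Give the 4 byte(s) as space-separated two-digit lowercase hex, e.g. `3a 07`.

71 e3 0e 4c

mode (12b) val=1822 bits=0x71e at bit 20: 0x71e00000
tag (1b) val=0 bits=0x0 at bit 19: 0x71e00000
lvl (8b) val=97 bits=0x61 at bit 11: 0x71e30800
len (11b) val=-436 bits=0x64c at bit 0: 0x71e30e4c
word = 0x71e30e4c → big-endian bytes:
  [0]=0x71  [1]=0xe3  [2]=0x0e  [3]=0x4c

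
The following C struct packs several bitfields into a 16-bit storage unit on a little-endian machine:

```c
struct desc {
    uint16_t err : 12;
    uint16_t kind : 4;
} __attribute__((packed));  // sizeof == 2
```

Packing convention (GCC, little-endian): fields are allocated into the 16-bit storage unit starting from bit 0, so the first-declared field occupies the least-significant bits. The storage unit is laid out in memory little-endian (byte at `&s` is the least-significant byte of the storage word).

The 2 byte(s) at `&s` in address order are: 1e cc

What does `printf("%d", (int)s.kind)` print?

12

[0]=0x1e [1]=0xcc (little-endian) → word 0xcc1e
err:12 @ bit 0 → (0xcc1e>>0)&0xfff = 0xc1e
kind:4 @ bit 12 → (0xcc1e>>12)&0xf = 0xc  ←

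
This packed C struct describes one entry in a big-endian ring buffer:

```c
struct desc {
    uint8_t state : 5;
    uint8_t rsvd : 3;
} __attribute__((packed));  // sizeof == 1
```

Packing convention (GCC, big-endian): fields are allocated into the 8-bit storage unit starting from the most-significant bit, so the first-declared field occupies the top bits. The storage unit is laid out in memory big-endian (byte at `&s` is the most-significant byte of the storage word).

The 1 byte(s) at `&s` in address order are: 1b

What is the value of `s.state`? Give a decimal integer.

3

[0]=0x1b (big-endian) → word 0x1b
state:5 @ bit 3 → (0x1b>>3)&0x1f = 0x3  ←
rsvd:3 @ bit 0 → (0x1b>>0)&0x7 = 0x3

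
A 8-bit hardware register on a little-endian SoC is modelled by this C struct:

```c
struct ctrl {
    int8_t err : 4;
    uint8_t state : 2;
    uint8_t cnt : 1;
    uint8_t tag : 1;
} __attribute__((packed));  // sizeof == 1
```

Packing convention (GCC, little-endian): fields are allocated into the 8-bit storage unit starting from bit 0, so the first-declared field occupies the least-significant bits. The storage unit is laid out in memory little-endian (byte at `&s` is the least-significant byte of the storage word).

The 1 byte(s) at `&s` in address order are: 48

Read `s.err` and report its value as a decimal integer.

[0]=0x48 (little-endian) → word 0x48
err:4 @ bit 0 → (0x48>>0)&0xf = 0x8  ←
state:2 @ bit 4 → (0x48>>4)&0x3 = 0x0
cnt:1 @ bit 6 → (0x48>>6)&0x1 = 0x1
tag:1 @ bit 7 → (0x48>>7)&0x1 = 0x0
err signed 4b, MSB=1: 8 - 16 = -8

-8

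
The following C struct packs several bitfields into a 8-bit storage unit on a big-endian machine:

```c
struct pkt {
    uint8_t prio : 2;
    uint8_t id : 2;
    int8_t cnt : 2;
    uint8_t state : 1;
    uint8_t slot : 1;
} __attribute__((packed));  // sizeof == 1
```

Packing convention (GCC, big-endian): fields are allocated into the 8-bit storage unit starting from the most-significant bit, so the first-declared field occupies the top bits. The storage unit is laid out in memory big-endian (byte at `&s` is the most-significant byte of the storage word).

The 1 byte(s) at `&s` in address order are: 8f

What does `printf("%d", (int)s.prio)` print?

[0]=0x8f (big-endian) → word 0x8f
prio [6+:2] = (word>>6) & 0x3 = 2  ←
id [4+:2] = (word>>4) & 0x3 = 0
cnt [2+:2] = (word>>2) & 0x3 = 3
state [1+:1] = (word>>1) & 0x1 = 1
slot [0+:1] = (word>>0) & 0x1 = 1

2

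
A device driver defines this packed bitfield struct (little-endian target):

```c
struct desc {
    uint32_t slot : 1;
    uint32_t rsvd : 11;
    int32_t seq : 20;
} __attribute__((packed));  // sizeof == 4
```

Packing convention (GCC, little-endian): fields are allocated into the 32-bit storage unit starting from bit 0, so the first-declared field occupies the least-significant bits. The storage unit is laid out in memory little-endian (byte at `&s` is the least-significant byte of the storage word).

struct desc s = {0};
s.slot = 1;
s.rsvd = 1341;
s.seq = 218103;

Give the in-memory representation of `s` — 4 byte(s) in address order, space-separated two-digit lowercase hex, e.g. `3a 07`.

slot:1 = 1 → 0x1 << 0 → word 0x00000001
rsvd:11 = 1341 → 0x53d << 1 → word 0x00000a7b
seq:20 = 218103 → 0x353f7 << 12 → word 0x353f7a7b
word = 0x353f7a7b → little-endian bytes:
  [0]=0x7b  [1]=0x7a  [2]=0x3f  [3]=0x35

7b 7a 3f 35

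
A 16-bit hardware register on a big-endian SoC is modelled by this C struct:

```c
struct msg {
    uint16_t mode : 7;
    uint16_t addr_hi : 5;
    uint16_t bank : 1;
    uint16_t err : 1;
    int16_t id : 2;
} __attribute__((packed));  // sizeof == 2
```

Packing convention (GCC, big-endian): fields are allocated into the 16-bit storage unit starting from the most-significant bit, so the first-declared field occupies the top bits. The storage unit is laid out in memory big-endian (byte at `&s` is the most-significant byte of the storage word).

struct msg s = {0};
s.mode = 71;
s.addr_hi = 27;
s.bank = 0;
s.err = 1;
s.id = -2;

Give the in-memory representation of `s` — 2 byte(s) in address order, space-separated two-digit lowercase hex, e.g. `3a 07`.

mode (7b) val=71 bits=0x47 at bit 9: 0x8e00
addr_hi (5b) val=27 bits=0x1b at bit 4: 0x8fb0
bank (1b) val=0 bits=0x0 at bit 3: 0x8fb0
err (1b) val=1 bits=0x1 at bit 2: 0x8fb4
id (2b) val=-2 bits=0x2 at bit 0: 0x8fb6
word = 0x8fb6 → big-endian bytes:
  [0]=0x8f  [1]=0xb6

8f b6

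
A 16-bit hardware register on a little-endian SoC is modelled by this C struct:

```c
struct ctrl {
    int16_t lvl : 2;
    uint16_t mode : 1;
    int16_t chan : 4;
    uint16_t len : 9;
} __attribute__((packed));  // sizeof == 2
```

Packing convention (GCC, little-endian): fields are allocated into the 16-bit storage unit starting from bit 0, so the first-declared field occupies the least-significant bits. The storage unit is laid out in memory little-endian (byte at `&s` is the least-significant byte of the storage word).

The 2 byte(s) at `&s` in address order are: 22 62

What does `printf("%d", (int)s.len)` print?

196

[0]=0x22 [1]=0x62 (little-endian) → word 0x6222
lvl:2 @ bit 0 → (0x6222>>0)&0x3 = 0x2
mode:1 @ bit 2 → (0x6222>>2)&0x1 = 0x0
chan:4 @ bit 3 → (0x6222>>3)&0xf = 0x4
len:9 @ bit 7 → (0x6222>>7)&0x1ff = 0xc4  ←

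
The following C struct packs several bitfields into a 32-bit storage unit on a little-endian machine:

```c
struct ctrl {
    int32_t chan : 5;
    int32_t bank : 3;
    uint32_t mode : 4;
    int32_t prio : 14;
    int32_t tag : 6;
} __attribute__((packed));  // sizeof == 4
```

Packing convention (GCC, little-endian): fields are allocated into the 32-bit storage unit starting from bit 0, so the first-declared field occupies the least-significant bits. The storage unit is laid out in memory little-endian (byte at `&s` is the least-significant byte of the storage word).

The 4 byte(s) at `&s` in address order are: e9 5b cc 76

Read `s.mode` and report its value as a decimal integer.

[0]=0xe9 [1]=0x5b [2]=0xcc [3]=0x76 (little-endian) → word 0x76cc5be9
chan [0+:5] = (word>>0) & 0x1f = 9
bank [5+:3] = (word>>5) & 0x7 = 7
mode [8+:4] = (word>>8) & 0xf = 11  ←
prio [12+:14] = (word>>12) & 0x3fff = 11461
tag [26+:6] = (word>>26) & 0x3f = 29

11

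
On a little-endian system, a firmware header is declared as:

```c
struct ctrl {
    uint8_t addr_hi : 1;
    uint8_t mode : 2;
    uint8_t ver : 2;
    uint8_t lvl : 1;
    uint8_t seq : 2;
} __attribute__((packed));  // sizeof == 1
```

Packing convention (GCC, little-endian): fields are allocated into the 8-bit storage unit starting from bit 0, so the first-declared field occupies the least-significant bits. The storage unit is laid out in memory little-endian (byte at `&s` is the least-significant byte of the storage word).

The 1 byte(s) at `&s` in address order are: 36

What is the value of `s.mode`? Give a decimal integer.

3

[0]=0x36 (little-endian) → word 0x36
addr_hi:1 @ bit 0 → (0x36>>0)&0x1 = 0x0
mode:2 @ bit 1 → (0x36>>1)&0x3 = 0x3  ←
ver:2 @ bit 3 → (0x36>>3)&0x3 = 0x2
lvl:1 @ bit 5 → (0x36>>5)&0x1 = 0x1
seq:2 @ bit 6 → (0x36>>6)&0x3 = 0x0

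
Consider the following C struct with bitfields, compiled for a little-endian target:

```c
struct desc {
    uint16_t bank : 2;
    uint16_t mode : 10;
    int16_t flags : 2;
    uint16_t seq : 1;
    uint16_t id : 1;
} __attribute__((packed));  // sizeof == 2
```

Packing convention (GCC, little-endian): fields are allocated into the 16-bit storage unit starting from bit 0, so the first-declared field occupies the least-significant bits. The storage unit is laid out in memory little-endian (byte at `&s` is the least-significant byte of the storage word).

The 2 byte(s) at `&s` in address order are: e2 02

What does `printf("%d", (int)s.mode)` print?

[0]=0xe2 [1]=0x02 (little-endian) → word 0x02e2
bank:2 @ bit 0 → (0x02e2>>0)&0x3 = 0x2
mode:10 @ bit 2 → (0x02e2>>2)&0x3ff = 0xb8  ←
flags:2 @ bit 12 → (0x02e2>>12)&0x3 = 0x0
seq:1 @ bit 14 → (0x02e2>>14)&0x1 = 0x0
id:1 @ bit 15 → (0x02e2>>15)&0x1 = 0x0

184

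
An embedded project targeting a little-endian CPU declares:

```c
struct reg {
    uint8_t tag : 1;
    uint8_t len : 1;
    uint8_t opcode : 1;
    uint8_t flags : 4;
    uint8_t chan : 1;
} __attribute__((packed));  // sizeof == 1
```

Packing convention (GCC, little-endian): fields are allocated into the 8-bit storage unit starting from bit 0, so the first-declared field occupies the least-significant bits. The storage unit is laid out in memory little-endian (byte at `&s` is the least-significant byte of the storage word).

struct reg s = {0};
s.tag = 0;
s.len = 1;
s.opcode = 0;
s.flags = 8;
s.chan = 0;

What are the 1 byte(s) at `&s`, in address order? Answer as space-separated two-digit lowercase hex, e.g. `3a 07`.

[0+:1] tag=0 & 0x1 = 0x0; word=0x00
[1+:1] len=1 & 0x1 = 0x1; word=0x02
[2+:1] opcode=0 & 0x1 = 0x0; word=0x02
[3+:4] flags=8 & 0xf = 0x8; word=0x42
[7+:1] chan=0 & 0x1 = 0x0; word=0x42
word = 0x42 → little-endian bytes:
  [0]=0x42

42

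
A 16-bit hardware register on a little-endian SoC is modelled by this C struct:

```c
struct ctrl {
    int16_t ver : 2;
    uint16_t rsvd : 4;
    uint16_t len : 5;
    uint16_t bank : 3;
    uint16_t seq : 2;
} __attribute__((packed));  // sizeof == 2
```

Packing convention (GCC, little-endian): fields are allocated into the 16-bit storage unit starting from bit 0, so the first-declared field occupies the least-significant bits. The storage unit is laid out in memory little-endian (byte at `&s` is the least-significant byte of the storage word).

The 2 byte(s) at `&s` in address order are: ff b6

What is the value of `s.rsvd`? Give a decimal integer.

15

[0]=0xff [1]=0xb6 (little-endian) → word 0xb6ff
ver:2 @ bit 0 → (0xb6ff>>0)&0x3 = 0x3
rsvd:4 @ bit 2 → (0xb6ff>>2)&0xf = 0xf  ←
len:5 @ bit 6 → (0xb6ff>>6)&0x1f = 0x1b
bank:3 @ bit 11 → (0xb6ff>>11)&0x7 = 0x6
seq:2 @ bit 14 → (0xb6ff>>14)&0x3 = 0x2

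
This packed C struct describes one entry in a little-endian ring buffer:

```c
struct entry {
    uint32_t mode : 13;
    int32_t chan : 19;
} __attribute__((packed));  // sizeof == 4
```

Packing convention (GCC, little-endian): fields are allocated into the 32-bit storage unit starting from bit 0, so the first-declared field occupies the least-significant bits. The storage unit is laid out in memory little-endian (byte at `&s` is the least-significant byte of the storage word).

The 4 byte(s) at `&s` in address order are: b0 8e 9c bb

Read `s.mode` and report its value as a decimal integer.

3760

[0]=0xb0 [1]=0x8e [2]=0x9c [3]=0xbb (little-endian) → word 0xbb9c8eb0
mode:13 @ bit 0 → (0xbb9c8eb0>>0)&0x1fff = 0xeb0  ←
chan:19 @ bit 13 → (0xbb9c8eb0>>13)&0x7ffff = 0x5dce4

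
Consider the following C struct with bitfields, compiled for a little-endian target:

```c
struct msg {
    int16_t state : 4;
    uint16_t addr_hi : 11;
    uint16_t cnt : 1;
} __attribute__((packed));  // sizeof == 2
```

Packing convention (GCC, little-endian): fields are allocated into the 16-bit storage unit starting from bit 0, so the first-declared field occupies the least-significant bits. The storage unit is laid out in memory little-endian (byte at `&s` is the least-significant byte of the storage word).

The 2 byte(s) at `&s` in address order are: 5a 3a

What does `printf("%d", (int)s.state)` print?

-6

[0]=0x5a [1]=0x3a (little-endian) → word 0x3a5a
state:4 @ bit 0 → (0x3a5a>>0)&0xf = 0xa  ←
addr_hi:11 @ bit 4 → (0x3a5a>>4)&0x7ff = 0x3a5
cnt:1 @ bit 15 → (0x3a5a>>15)&0x1 = 0x0
state signed 4b, MSB=1: 10 - 16 = -6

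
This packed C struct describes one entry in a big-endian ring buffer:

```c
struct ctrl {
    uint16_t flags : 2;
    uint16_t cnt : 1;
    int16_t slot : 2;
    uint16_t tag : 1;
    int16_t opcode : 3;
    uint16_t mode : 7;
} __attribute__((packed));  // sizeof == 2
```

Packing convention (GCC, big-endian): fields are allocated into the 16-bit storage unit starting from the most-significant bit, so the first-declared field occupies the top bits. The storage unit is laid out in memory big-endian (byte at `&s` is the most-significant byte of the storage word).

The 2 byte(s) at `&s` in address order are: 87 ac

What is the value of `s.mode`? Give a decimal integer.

[0]=0x87 [1]=0xac (big-endian) → word 0x87ac
flags [14+:2] = (word>>14) & 0x3 = 2
cnt [13+:1] = (word>>13) & 0x1 = 0
slot [11+:2] = (word>>11) & 0x3 = 0
tag [10+:1] = (word>>10) & 0x1 = 1
opcode [7+:3] = (word>>7) & 0x7 = 7
mode [0+:7] = (word>>0) & 0x7f = 44  ←

44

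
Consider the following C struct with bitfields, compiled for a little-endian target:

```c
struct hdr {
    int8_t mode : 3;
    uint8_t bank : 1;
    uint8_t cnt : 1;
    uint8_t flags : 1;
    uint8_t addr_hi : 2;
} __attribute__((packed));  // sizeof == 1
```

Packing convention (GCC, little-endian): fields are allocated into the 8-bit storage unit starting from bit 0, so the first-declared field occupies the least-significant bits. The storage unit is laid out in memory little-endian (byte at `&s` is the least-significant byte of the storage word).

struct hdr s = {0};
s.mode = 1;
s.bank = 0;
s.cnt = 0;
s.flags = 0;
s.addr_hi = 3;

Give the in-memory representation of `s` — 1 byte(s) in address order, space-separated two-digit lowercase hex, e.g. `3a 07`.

mode (3b) val=1 bits=0x1 at bit 0: 0x01
bank (1b) val=0 bits=0x0 at bit 3: 0x01
cnt (1b) val=0 bits=0x0 at bit 4: 0x01
flags (1b) val=0 bits=0x0 at bit 5: 0x01
addr_hi (2b) val=3 bits=0x3 at bit 6: 0xc1
word = 0xc1 → little-endian bytes:
  [0]=0xc1

c1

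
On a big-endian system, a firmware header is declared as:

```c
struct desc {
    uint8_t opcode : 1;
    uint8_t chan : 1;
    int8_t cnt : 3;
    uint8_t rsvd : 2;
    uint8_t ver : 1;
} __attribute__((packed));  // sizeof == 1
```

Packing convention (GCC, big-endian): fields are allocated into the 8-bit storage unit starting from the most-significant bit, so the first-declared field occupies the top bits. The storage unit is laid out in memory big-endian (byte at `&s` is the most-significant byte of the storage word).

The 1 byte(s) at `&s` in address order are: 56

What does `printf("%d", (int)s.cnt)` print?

2

[0]=0x56 (big-endian) → word 0x56
opcode:1 @ bit 7 → (0x56>>7)&0x1 = 0x0
chan:1 @ bit 6 → (0x56>>6)&0x1 = 0x1
cnt:3 @ bit 3 → (0x56>>3)&0x7 = 0x2  ←
rsvd:2 @ bit 1 → (0x56>>1)&0x3 = 0x3
ver:1 @ bit 0 → (0x56>>0)&0x1 = 0x0
cnt signed 3b, MSB=0: value = 2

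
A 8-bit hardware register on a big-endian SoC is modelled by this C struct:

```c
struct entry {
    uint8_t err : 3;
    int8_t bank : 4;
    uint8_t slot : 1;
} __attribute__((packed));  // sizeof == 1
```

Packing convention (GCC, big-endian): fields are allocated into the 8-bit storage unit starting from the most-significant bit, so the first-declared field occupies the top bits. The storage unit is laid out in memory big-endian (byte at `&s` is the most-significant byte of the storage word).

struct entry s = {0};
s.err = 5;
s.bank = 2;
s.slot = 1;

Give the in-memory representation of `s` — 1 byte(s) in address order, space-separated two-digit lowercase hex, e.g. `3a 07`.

a5

[5+:3] err=5 & 0x7 = 0x5; word=0xa0
[1+:4] bank=2 & 0xf = 0x2; word=0xa4
[0+:1] slot=1 & 0x1 = 0x1; word=0xa5
word = 0xa5 → big-endian bytes:
  [0]=0xa5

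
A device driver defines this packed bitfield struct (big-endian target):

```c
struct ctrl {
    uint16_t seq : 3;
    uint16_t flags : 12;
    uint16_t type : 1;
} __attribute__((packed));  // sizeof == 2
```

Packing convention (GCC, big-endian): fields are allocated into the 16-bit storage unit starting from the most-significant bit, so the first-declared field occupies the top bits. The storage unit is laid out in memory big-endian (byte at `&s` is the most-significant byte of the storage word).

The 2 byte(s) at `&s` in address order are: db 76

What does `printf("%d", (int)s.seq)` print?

[0]=0xdb [1]=0x76 (big-endian) → word 0xdb76
seq:3 @ bit 13 → (0xdb76>>13)&0x7 = 0x6  ←
flags:12 @ bit 1 → (0xdb76>>1)&0xfff = 0xdbb
type:1 @ bit 0 → (0xdb76>>0)&0x1 = 0x0

6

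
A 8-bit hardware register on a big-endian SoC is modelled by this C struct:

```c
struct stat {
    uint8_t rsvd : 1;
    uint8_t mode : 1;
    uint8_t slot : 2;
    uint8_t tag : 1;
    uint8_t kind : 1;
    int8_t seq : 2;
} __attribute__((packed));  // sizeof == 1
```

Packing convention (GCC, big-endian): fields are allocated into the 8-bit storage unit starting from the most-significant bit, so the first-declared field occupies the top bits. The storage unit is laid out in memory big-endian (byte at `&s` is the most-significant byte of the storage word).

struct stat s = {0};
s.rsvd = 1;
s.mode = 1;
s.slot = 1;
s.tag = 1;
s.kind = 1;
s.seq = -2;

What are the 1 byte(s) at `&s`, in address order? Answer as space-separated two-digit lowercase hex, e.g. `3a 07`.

de

[7+:1] rsvd=1 & 0x1 = 0x1; word=0x80
[6+:1] mode=1 & 0x1 = 0x1; word=0xc0
[4+:2] slot=1 & 0x3 = 0x1; word=0xd0
[3+:1] tag=1 & 0x1 = 0x1; word=0xd8
[2+:1] kind=1 & 0x1 = 0x1; word=0xdc
[0+:2] seq=-2 & 0x3 = 0x2; word=0xde
word = 0xde → big-endian bytes:
  [0]=0xde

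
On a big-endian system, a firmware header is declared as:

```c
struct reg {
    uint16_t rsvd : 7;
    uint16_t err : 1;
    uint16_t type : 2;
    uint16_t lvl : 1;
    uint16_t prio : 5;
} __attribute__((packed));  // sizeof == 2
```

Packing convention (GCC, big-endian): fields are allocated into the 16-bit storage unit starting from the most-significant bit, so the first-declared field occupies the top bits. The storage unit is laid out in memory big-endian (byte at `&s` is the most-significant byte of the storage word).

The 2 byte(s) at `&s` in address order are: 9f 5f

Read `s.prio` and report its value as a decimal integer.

[0]=0x9f [1]=0x5f (big-endian) → word 0x9f5f
rsvd [9+:7] = (word>>9) & 0x7f = 79
err [8+:1] = (word>>8) & 0x1 = 1
type [6+:2] = (word>>6) & 0x3 = 1
lvl [5+:1] = (word>>5) & 0x1 = 0
prio [0+:5] = (word>>0) & 0x1f = 31  ←

31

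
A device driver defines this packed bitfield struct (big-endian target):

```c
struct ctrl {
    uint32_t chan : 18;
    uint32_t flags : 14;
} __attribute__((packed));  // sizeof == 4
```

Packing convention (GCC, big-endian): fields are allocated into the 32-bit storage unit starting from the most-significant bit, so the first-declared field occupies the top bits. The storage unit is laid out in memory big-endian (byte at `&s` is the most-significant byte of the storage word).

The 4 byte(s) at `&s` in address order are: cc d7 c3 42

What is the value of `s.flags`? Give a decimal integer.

834

[0]=0xcc [1]=0xd7 [2]=0xc3 [3]=0x42 (big-endian) → word 0xccd7c342
chan [14+:18] = (word>>14) & 0x3ffff = 209759
flags [0+:14] = (word>>0) & 0x3fff = 834  ←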